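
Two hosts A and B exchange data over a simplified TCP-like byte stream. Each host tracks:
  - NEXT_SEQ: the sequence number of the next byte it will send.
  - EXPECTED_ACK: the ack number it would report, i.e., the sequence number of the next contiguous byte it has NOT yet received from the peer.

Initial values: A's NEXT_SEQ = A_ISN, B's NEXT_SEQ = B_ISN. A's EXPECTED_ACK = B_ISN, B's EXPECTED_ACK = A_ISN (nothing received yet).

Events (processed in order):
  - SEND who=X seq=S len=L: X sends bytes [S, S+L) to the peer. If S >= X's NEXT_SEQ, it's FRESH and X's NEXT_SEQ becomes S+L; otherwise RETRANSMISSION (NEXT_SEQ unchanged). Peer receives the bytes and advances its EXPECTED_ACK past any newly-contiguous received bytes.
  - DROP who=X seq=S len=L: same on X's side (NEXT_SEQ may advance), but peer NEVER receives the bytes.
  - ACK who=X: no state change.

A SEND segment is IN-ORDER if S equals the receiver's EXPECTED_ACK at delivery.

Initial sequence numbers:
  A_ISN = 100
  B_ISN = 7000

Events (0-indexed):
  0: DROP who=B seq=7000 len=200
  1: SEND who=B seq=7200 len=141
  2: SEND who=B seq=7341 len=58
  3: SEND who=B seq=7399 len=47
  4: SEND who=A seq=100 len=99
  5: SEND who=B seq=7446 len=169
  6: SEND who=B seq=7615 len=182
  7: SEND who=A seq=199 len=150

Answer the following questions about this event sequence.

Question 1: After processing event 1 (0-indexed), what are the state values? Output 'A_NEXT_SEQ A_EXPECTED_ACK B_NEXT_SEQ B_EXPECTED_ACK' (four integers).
After event 0: A_seq=100 A_ack=7000 B_seq=7200 B_ack=100
After event 1: A_seq=100 A_ack=7000 B_seq=7341 B_ack=100

100 7000 7341 100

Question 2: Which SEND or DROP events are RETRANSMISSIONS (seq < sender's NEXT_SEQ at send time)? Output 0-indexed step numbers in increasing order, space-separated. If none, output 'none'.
Step 0: DROP seq=7000 -> fresh
Step 1: SEND seq=7200 -> fresh
Step 2: SEND seq=7341 -> fresh
Step 3: SEND seq=7399 -> fresh
Step 4: SEND seq=100 -> fresh
Step 5: SEND seq=7446 -> fresh
Step 6: SEND seq=7615 -> fresh
Step 7: SEND seq=199 -> fresh

Answer: none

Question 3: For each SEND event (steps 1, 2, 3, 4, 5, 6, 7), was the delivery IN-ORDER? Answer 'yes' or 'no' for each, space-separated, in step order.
Answer: no no no yes no no yes

Derivation:
Step 1: SEND seq=7200 -> out-of-order
Step 2: SEND seq=7341 -> out-of-order
Step 3: SEND seq=7399 -> out-of-order
Step 4: SEND seq=100 -> in-order
Step 5: SEND seq=7446 -> out-of-order
Step 6: SEND seq=7615 -> out-of-order
Step 7: SEND seq=199 -> in-order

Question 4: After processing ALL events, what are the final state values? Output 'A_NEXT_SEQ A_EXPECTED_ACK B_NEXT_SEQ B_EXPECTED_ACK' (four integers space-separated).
After event 0: A_seq=100 A_ack=7000 B_seq=7200 B_ack=100
After event 1: A_seq=100 A_ack=7000 B_seq=7341 B_ack=100
After event 2: A_seq=100 A_ack=7000 B_seq=7399 B_ack=100
After event 3: A_seq=100 A_ack=7000 B_seq=7446 B_ack=100
After event 4: A_seq=199 A_ack=7000 B_seq=7446 B_ack=199
After event 5: A_seq=199 A_ack=7000 B_seq=7615 B_ack=199
After event 6: A_seq=199 A_ack=7000 B_seq=7797 B_ack=199
After event 7: A_seq=349 A_ack=7000 B_seq=7797 B_ack=349

Answer: 349 7000 7797 349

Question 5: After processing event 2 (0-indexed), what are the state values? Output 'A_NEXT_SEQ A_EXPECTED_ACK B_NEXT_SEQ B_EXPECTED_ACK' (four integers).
After event 0: A_seq=100 A_ack=7000 B_seq=7200 B_ack=100
After event 1: A_seq=100 A_ack=7000 B_seq=7341 B_ack=100
After event 2: A_seq=100 A_ack=7000 B_seq=7399 B_ack=100

100 7000 7399 100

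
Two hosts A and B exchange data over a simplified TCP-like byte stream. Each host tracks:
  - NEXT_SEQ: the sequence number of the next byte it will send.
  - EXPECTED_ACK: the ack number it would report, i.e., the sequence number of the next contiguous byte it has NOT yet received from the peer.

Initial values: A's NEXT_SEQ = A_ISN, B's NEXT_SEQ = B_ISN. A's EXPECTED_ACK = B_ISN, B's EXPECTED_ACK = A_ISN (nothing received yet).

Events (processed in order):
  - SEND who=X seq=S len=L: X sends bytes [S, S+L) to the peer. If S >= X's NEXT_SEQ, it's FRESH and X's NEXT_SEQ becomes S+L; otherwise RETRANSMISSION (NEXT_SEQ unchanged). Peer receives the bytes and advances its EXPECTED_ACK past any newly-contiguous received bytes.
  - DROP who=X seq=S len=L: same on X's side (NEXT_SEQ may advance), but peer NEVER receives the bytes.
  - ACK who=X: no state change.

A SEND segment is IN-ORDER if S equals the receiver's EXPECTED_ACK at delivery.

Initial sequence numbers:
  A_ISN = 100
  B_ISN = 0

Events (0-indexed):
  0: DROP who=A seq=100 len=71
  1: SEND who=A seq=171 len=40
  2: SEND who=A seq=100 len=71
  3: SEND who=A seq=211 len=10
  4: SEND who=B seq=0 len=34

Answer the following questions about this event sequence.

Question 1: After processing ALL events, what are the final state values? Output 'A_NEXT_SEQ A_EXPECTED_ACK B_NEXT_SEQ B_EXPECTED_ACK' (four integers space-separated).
Answer: 221 34 34 221

Derivation:
After event 0: A_seq=171 A_ack=0 B_seq=0 B_ack=100
After event 1: A_seq=211 A_ack=0 B_seq=0 B_ack=100
After event 2: A_seq=211 A_ack=0 B_seq=0 B_ack=211
After event 3: A_seq=221 A_ack=0 B_seq=0 B_ack=221
After event 4: A_seq=221 A_ack=34 B_seq=34 B_ack=221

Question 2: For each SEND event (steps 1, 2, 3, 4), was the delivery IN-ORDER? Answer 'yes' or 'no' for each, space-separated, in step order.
Step 1: SEND seq=171 -> out-of-order
Step 2: SEND seq=100 -> in-order
Step 3: SEND seq=211 -> in-order
Step 4: SEND seq=0 -> in-order

Answer: no yes yes yes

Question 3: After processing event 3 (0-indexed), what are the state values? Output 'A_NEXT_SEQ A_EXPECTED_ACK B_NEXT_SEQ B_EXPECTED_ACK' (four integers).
After event 0: A_seq=171 A_ack=0 B_seq=0 B_ack=100
After event 1: A_seq=211 A_ack=0 B_seq=0 B_ack=100
After event 2: A_seq=211 A_ack=0 B_seq=0 B_ack=211
After event 3: A_seq=221 A_ack=0 B_seq=0 B_ack=221

221 0 0 221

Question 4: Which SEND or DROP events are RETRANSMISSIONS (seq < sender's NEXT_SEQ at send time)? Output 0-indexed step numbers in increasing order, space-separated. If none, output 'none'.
Step 0: DROP seq=100 -> fresh
Step 1: SEND seq=171 -> fresh
Step 2: SEND seq=100 -> retransmit
Step 3: SEND seq=211 -> fresh
Step 4: SEND seq=0 -> fresh

Answer: 2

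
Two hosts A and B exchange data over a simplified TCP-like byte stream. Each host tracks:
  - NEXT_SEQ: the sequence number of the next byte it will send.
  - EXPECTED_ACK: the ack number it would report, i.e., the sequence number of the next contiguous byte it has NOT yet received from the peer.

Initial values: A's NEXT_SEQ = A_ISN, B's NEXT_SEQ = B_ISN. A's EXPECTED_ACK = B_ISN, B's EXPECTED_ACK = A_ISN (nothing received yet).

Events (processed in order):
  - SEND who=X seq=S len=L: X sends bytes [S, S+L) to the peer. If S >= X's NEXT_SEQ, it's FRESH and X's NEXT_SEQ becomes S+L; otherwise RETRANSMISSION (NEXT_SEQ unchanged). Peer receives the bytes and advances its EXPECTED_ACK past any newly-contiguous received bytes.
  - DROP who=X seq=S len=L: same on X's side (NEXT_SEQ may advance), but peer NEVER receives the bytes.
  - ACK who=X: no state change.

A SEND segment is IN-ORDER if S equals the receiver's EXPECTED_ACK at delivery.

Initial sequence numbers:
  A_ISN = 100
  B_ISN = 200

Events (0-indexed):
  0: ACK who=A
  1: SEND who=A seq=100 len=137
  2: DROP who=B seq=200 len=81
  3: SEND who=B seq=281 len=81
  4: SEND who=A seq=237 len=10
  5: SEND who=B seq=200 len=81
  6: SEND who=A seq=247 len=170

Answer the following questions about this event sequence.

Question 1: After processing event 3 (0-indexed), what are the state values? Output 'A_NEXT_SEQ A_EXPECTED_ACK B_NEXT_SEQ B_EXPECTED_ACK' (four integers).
After event 0: A_seq=100 A_ack=200 B_seq=200 B_ack=100
After event 1: A_seq=237 A_ack=200 B_seq=200 B_ack=237
After event 2: A_seq=237 A_ack=200 B_seq=281 B_ack=237
After event 3: A_seq=237 A_ack=200 B_seq=362 B_ack=237

237 200 362 237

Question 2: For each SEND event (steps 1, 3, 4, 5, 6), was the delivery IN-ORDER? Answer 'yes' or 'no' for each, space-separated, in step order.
Step 1: SEND seq=100 -> in-order
Step 3: SEND seq=281 -> out-of-order
Step 4: SEND seq=237 -> in-order
Step 5: SEND seq=200 -> in-order
Step 6: SEND seq=247 -> in-order

Answer: yes no yes yes yes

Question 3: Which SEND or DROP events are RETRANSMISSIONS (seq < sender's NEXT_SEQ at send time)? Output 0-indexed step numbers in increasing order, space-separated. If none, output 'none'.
Step 1: SEND seq=100 -> fresh
Step 2: DROP seq=200 -> fresh
Step 3: SEND seq=281 -> fresh
Step 4: SEND seq=237 -> fresh
Step 5: SEND seq=200 -> retransmit
Step 6: SEND seq=247 -> fresh

Answer: 5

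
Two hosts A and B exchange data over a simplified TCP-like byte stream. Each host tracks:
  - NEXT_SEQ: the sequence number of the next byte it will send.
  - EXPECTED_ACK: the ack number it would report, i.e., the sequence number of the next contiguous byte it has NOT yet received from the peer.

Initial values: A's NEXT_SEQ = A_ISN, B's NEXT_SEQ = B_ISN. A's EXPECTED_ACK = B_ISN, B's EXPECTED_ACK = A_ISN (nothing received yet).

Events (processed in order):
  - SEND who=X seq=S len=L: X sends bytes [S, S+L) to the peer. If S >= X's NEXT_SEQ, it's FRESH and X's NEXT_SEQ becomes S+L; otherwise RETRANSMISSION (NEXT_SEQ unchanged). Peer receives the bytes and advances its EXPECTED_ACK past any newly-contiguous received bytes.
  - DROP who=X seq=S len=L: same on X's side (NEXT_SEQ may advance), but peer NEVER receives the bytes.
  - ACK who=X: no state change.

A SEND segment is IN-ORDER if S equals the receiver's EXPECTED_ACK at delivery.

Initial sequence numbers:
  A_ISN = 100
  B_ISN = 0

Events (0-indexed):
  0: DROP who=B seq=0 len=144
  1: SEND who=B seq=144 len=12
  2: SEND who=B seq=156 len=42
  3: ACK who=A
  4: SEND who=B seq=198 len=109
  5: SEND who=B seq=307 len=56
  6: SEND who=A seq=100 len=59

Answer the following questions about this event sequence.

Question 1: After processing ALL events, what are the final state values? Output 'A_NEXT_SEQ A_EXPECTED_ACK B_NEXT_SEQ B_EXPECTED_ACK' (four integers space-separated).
Answer: 159 0 363 159

Derivation:
After event 0: A_seq=100 A_ack=0 B_seq=144 B_ack=100
After event 1: A_seq=100 A_ack=0 B_seq=156 B_ack=100
After event 2: A_seq=100 A_ack=0 B_seq=198 B_ack=100
After event 3: A_seq=100 A_ack=0 B_seq=198 B_ack=100
After event 4: A_seq=100 A_ack=0 B_seq=307 B_ack=100
After event 5: A_seq=100 A_ack=0 B_seq=363 B_ack=100
After event 6: A_seq=159 A_ack=0 B_seq=363 B_ack=159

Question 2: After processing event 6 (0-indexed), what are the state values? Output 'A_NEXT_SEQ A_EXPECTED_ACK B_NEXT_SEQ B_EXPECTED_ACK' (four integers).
After event 0: A_seq=100 A_ack=0 B_seq=144 B_ack=100
After event 1: A_seq=100 A_ack=0 B_seq=156 B_ack=100
After event 2: A_seq=100 A_ack=0 B_seq=198 B_ack=100
After event 3: A_seq=100 A_ack=0 B_seq=198 B_ack=100
After event 4: A_seq=100 A_ack=0 B_seq=307 B_ack=100
After event 5: A_seq=100 A_ack=0 B_seq=363 B_ack=100
After event 6: A_seq=159 A_ack=0 B_seq=363 B_ack=159

159 0 363 159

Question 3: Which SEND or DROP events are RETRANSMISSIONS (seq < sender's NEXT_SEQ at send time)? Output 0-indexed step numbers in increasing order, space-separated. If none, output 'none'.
Answer: none

Derivation:
Step 0: DROP seq=0 -> fresh
Step 1: SEND seq=144 -> fresh
Step 2: SEND seq=156 -> fresh
Step 4: SEND seq=198 -> fresh
Step 5: SEND seq=307 -> fresh
Step 6: SEND seq=100 -> fresh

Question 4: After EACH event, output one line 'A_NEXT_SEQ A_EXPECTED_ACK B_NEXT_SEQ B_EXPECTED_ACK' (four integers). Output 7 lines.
100 0 144 100
100 0 156 100
100 0 198 100
100 0 198 100
100 0 307 100
100 0 363 100
159 0 363 159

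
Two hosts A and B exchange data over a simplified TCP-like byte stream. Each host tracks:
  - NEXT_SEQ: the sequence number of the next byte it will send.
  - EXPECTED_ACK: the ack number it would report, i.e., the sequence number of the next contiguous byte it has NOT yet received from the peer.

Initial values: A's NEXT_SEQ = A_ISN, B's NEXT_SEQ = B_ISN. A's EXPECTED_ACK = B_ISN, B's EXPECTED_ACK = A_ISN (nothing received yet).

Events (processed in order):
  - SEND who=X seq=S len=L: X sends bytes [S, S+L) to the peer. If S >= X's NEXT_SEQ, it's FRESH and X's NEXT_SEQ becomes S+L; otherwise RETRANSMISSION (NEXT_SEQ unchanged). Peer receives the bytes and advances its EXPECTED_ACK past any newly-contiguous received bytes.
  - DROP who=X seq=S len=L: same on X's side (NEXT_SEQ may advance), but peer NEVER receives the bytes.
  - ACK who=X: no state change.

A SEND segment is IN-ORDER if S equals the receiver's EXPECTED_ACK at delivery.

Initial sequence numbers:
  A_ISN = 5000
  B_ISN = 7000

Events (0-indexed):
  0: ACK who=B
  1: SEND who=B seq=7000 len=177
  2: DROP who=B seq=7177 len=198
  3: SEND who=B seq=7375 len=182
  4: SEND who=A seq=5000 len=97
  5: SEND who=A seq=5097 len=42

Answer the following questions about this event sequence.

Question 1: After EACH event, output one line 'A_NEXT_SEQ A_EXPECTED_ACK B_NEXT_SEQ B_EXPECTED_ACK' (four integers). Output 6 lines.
5000 7000 7000 5000
5000 7177 7177 5000
5000 7177 7375 5000
5000 7177 7557 5000
5097 7177 7557 5097
5139 7177 7557 5139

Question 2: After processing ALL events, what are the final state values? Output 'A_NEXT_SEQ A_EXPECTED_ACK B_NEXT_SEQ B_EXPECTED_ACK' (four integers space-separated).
After event 0: A_seq=5000 A_ack=7000 B_seq=7000 B_ack=5000
After event 1: A_seq=5000 A_ack=7177 B_seq=7177 B_ack=5000
After event 2: A_seq=5000 A_ack=7177 B_seq=7375 B_ack=5000
After event 3: A_seq=5000 A_ack=7177 B_seq=7557 B_ack=5000
After event 4: A_seq=5097 A_ack=7177 B_seq=7557 B_ack=5097
After event 5: A_seq=5139 A_ack=7177 B_seq=7557 B_ack=5139

Answer: 5139 7177 7557 5139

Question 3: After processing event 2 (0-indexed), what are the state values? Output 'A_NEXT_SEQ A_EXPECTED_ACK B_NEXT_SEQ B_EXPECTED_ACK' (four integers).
After event 0: A_seq=5000 A_ack=7000 B_seq=7000 B_ack=5000
After event 1: A_seq=5000 A_ack=7177 B_seq=7177 B_ack=5000
After event 2: A_seq=5000 A_ack=7177 B_seq=7375 B_ack=5000

5000 7177 7375 5000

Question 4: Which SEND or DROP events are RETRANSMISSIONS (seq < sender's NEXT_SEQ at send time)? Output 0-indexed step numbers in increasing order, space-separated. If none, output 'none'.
Answer: none

Derivation:
Step 1: SEND seq=7000 -> fresh
Step 2: DROP seq=7177 -> fresh
Step 3: SEND seq=7375 -> fresh
Step 4: SEND seq=5000 -> fresh
Step 5: SEND seq=5097 -> fresh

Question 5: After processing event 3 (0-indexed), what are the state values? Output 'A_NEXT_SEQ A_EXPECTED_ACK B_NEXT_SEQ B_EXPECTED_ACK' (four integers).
After event 0: A_seq=5000 A_ack=7000 B_seq=7000 B_ack=5000
After event 1: A_seq=5000 A_ack=7177 B_seq=7177 B_ack=5000
After event 2: A_seq=5000 A_ack=7177 B_seq=7375 B_ack=5000
After event 3: A_seq=5000 A_ack=7177 B_seq=7557 B_ack=5000

5000 7177 7557 5000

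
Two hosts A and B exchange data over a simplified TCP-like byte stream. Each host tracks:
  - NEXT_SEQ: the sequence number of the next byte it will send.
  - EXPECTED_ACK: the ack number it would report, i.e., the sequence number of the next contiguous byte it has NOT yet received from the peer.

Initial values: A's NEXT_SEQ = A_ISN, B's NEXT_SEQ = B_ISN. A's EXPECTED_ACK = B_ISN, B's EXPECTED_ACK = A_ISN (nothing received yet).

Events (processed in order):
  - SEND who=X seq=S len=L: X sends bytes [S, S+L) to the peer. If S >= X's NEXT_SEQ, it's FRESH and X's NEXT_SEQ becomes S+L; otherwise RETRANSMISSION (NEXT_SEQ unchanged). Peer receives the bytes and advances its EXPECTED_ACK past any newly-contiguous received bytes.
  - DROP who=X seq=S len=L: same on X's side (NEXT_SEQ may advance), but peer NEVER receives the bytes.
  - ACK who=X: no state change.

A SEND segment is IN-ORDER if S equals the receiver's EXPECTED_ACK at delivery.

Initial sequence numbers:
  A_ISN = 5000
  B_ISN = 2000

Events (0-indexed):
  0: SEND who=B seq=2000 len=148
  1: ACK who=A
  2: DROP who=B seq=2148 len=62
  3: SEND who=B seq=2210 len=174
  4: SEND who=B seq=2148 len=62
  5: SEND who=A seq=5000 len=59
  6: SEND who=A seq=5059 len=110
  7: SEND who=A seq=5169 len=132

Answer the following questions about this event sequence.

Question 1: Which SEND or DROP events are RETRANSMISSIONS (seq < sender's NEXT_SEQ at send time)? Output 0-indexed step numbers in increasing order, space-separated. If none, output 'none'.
Answer: 4

Derivation:
Step 0: SEND seq=2000 -> fresh
Step 2: DROP seq=2148 -> fresh
Step 3: SEND seq=2210 -> fresh
Step 4: SEND seq=2148 -> retransmit
Step 5: SEND seq=5000 -> fresh
Step 6: SEND seq=5059 -> fresh
Step 7: SEND seq=5169 -> fresh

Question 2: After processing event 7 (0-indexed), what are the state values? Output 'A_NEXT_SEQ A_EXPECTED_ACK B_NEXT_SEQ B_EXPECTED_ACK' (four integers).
After event 0: A_seq=5000 A_ack=2148 B_seq=2148 B_ack=5000
After event 1: A_seq=5000 A_ack=2148 B_seq=2148 B_ack=5000
After event 2: A_seq=5000 A_ack=2148 B_seq=2210 B_ack=5000
After event 3: A_seq=5000 A_ack=2148 B_seq=2384 B_ack=5000
After event 4: A_seq=5000 A_ack=2384 B_seq=2384 B_ack=5000
After event 5: A_seq=5059 A_ack=2384 B_seq=2384 B_ack=5059
After event 6: A_seq=5169 A_ack=2384 B_seq=2384 B_ack=5169
After event 7: A_seq=5301 A_ack=2384 B_seq=2384 B_ack=5301

5301 2384 2384 5301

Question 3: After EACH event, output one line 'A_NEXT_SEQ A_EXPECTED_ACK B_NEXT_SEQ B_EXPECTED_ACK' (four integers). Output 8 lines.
5000 2148 2148 5000
5000 2148 2148 5000
5000 2148 2210 5000
5000 2148 2384 5000
5000 2384 2384 5000
5059 2384 2384 5059
5169 2384 2384 5169
5301 2384 2384 5301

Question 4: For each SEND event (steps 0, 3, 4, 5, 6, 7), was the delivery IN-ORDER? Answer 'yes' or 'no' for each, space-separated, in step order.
Step 0: SEND seq=2000 -> in-order
Step 3: SEND seq=2210 -> out-of-order
Step 4: SEND seq=2148 -> in-order
Step 5: SEND seq=5000 -> in-order
Step 6: SEND seq=5059 -> in-order
Step 7: SEND seq=5169 -> in-order

Answer: yes no yes yes yes yes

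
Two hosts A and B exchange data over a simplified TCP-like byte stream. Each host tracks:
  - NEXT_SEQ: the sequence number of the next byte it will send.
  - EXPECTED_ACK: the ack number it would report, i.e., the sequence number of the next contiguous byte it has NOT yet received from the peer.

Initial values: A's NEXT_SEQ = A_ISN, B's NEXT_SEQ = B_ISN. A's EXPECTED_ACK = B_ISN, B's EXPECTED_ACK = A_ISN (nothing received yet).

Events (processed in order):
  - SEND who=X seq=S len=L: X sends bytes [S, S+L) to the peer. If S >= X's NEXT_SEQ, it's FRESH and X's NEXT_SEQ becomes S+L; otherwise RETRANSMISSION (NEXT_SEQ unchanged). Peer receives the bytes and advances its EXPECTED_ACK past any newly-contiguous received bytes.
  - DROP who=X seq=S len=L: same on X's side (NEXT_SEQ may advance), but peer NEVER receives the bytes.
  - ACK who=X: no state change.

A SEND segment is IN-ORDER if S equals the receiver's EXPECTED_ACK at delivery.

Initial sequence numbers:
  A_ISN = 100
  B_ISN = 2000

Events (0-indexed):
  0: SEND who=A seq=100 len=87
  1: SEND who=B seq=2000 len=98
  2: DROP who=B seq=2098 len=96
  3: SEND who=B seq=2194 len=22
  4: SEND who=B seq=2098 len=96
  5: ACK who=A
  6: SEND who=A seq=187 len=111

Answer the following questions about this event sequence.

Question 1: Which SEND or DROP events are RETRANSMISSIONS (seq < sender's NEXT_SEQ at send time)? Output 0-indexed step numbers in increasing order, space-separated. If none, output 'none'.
Answer: 4

Derivation:
Step 0: SEND seq=100 -> fresh
Step 1: SEND seq=2000 -> fresh
Step 2: DROP seq=2098 -> fresh
Step 3: SEND seq=2194 -> fresh
Step 4: SEND seq=2098 -> retransmit
Step 6: SEND seq=187 -> fresh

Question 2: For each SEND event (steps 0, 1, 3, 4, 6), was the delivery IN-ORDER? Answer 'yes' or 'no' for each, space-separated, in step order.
Answer: yes yes no yes yes

Derivation:
Step 0: SEND seq=100 -> in-order
Step 1: SEND seq=2000 -> in-order
Step 3: SEND seq=2194 -> out-of-order
Step 4: SEND seq=2098 -> in-order
Step 6: SEND seq=187 -> in-order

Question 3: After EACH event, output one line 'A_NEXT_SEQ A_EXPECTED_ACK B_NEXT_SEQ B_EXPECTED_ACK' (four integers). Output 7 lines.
187 2000 2000 187
187 2098 2098 187
187 2098 2194 187
187 2098 2216 187
187 2216 2216 187
187 2216 2216 187
298 2216 2216 298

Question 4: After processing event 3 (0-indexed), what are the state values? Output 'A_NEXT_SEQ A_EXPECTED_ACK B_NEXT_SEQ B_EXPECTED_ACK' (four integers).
After event 0: A_seq=187 A_ack=2000 B_seq=2000 B_ack=187
After event 1: A_seq=187 A_ack=2098 B_seq=2098 B_ack=187
After event 2: A_seq=187 A_ack=2098 B_seq=2194 B_ack=187
After event 3: A_seq=187 A_ack=2098 B_seq=2216 B_ack=187

187 2098 2216 187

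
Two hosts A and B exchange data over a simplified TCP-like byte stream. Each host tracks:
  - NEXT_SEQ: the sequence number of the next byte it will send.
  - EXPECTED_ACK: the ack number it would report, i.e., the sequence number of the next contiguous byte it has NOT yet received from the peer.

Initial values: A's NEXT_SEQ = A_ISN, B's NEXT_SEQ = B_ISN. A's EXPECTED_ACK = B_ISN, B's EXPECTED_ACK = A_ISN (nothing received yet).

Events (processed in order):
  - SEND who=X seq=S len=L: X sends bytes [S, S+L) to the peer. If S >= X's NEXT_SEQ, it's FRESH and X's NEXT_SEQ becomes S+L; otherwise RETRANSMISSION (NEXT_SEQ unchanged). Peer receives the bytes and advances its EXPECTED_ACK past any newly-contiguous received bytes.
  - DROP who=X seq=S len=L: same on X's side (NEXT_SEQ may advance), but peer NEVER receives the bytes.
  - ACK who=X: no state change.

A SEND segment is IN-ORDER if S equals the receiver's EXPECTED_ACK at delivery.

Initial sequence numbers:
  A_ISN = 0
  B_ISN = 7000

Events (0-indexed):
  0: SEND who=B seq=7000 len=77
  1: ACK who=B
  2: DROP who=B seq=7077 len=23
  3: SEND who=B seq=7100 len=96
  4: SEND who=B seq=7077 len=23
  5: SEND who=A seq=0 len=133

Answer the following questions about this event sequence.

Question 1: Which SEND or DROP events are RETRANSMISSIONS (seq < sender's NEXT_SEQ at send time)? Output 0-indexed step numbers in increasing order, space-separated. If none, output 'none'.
Step 0: SEND seq=7000 -> fresh
Step 2: DROP seq=7077 -> fresh
Step 3: SEND seq=7100 -> fresh
Step 4: SEND seq=7077 -> retransmit
Step 5: SEND seq=0 -> fresh

Answer: 4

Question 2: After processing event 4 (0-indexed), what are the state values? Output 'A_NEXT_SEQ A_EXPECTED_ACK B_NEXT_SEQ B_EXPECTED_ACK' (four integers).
After event 0: A_seq=0 A_ack=7077 B_seq=7077 B_ack=0
After event 1: A_seq=0 A_ack=7077 B_seq=7077 B_ack=0
After event 2: A_seq=0 A_ack=7077 B_seq=7100 B_ack=0
After event 3: A_seq=0 A_ack=7077 B_seq=7196 B_ack=0
After event 4: A_seq=0 A_ack=7196 B_seq=7196 B_ack=0

0 7196 7196 0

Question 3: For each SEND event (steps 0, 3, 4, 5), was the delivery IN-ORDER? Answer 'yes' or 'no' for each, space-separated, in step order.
Answer: yes no yes yes

Derivation:
Step 0: SEND seq=7000 -> in-order
Step 3: SEND seq=7100 -> out-of-order
Step 4: SEND seq=7077 -> in-order
Step 5: SEND seq=0 -> in-order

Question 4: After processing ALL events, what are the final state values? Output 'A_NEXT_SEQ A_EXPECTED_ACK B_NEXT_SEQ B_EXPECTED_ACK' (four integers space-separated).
Answer: 133 7196 7196 133

Derivation:
After event 0: A_seq=0 A_ack=7077 B_seq=7077 B_ack=0
After event 1: A_seq=0 A_ack=7077 B_seq=7077 B_ack=0
After event 2: A_seq=0 A_ack=7077 B_seq=7100 B_ack=0
After event 3: A_seq=0 A_ack=7077 B_seq=7196 B_ack=0
After event 4: A_seq=0 A_ack=7196 B_seq=7196 B_ack=0
After event 5: A_seq=133 A_ack=7196 B_seq=7196 B_ack=133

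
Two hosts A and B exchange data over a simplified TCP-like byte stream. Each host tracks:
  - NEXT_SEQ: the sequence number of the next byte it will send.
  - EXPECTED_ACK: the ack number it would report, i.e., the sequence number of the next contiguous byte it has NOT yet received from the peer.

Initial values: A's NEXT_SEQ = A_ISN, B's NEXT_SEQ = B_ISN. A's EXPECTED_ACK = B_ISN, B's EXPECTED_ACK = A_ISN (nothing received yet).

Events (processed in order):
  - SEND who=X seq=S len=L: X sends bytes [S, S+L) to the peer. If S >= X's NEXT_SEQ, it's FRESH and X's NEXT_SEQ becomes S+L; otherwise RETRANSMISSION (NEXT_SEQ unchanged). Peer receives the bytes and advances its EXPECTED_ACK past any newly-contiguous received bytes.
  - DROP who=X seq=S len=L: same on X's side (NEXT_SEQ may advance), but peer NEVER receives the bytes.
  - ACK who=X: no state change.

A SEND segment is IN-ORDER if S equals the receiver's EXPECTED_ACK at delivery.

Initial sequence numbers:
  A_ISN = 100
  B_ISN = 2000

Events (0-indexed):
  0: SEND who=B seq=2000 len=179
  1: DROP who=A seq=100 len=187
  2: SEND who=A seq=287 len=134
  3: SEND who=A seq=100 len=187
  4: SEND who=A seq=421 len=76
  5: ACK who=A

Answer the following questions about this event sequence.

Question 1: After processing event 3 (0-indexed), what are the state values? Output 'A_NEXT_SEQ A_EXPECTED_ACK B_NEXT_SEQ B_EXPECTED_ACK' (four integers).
After event 0: A_seq=100 A_ack=2179 B_seq=2179 B_ack=100
After event 1: A_seq=287 A_ack=2179 B_seq=2179 B_ack=100
After event 2: A_seq=421 A_ack=2179 B_seq=2179 B_ack=100
After event 3: A_seq=421 A_ack=2179 B_seq=2179 B_ack=421

421 2179 2179 421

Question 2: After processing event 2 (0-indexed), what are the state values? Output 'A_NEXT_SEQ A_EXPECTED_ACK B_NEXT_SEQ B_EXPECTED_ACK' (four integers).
After event 0: A_seq=100 A_ack=2179 B_seq=2179 B_ack=100
After event 1: A_seq=287 A_ack=2179 B_seq=2179 B_ack=100
After event 2: A_seq=421 A_ack=2179 B_seq=2179 B_ack=100

421 2179 2179 100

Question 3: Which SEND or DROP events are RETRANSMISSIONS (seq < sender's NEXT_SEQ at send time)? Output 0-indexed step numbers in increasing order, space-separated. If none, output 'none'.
Step 0: SEND seq=2000 -> fresh
Step 1: DROP seq=100 -> fresh
Step 2: SEND seq=287 -> fresh
Step 3: SEND seq=100 -> retransmit
Step 4: SEND seq=421 -> fresh

Answer: 3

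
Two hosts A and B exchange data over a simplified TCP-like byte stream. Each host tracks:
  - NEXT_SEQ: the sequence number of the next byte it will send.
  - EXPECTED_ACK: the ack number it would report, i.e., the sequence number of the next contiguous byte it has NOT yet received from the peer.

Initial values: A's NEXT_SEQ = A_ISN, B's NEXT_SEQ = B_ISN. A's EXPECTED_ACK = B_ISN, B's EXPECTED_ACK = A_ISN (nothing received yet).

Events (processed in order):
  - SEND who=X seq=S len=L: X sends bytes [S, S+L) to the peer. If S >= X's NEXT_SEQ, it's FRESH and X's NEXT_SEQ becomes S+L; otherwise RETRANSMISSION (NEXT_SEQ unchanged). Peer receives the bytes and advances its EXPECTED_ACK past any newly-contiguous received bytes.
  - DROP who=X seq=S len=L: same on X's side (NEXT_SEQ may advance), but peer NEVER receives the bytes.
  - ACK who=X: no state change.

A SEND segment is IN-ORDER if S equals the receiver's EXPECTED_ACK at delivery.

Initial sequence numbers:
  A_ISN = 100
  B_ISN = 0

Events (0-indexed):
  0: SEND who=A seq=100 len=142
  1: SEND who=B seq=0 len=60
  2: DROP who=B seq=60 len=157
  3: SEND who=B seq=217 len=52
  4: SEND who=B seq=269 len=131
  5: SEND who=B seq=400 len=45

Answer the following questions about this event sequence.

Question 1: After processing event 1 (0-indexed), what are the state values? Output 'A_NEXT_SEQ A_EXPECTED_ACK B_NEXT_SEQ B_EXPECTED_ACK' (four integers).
After event 0: A_seq=242 A_ack=0 B_seq=0 B_ack=242
After event 1: A_seq=242 A_ack=60 B_seq=60 B_ack=242

242 60 60 242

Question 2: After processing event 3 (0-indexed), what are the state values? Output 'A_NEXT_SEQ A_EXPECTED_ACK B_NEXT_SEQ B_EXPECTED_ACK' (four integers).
After event 0: A_seq=242 A_ack=0 B_seq=0 B_ack=242
After event 1: A_seq=242 A_ack=60 B_seq=60 B_ack=242
After event 2: A_seq=242 A_ack=60 B_seq=217 B_ack=242
After event 3: A_seq=242 A_ack=60 B_seq=269 B_ack=242

242 60 269 242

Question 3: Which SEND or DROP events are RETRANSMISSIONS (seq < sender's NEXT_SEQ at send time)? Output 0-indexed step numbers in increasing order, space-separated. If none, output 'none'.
Step 0: SEND seq=100 -> fresh
Step 1: SEND seq=0 -> fresh
Step 2: DROP seq=60 -> fresh
Step 3: SEND seq=217 -> fresh
Step 4: SEND seq=269 -> fresh
Step 5: SEND seq=400 -> fresh

Answer: none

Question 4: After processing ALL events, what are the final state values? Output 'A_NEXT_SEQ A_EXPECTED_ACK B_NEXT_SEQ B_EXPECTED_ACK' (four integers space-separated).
After event 0: A_seq=242 A_ack=0 B_seq=0 B_ack=242
After event 1: A_seq=242 A_ack=60 B_seq=60 B_ack=242
After event 2: A_seq=242 A_ack=60 B_seq=217 B_ack=242
After event 3: A_seq=242 A_ack=60 B_seq=269 B_ack=242
After event 4: A_seq=242 A_ack=60 B_seq=400 B_ack=242
After event 5: A_seq=242 A_ack=60 B_seq=445 B_ack=242

Answer: 242 60 445 242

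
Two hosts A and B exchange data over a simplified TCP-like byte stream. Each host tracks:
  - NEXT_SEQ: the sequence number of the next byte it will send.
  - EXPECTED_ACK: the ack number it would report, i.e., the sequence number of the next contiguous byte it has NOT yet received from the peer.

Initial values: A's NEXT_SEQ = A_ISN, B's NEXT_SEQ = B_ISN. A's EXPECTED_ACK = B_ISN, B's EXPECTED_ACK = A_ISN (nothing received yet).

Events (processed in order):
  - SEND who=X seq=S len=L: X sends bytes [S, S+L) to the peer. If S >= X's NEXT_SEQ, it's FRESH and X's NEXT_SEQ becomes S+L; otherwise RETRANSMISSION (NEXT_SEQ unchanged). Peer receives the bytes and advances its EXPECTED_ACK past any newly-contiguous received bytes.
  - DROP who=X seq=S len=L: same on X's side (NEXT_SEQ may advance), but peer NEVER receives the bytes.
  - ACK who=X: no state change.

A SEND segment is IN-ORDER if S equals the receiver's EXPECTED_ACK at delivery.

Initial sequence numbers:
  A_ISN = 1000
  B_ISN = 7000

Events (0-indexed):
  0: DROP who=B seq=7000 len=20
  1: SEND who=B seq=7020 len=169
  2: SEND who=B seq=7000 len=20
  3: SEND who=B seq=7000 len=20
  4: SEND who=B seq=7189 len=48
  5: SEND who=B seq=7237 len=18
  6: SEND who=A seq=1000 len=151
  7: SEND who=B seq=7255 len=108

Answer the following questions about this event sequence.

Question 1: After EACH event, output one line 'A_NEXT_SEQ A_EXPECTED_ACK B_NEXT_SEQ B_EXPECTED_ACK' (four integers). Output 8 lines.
1000 7000 7020 1000
1000 7000 7189 1000
1000 7189 7189 1000
1000 7189 7189 1000
1000 7237 7237 1000
1000 7255 7255 1000
1151 7255 7255 1151
1151 7363 7363 1151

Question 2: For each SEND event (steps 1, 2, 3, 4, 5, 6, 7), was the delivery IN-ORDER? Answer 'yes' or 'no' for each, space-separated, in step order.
Answer: no yes no yes yes yes yes

Derivation:
Step 1: SEND seq=7020 -> out-of-order
Step 2: SEND seq=7000 -> in-order
Step 3: SEND seq=7000 -> out-of-order
Step 4: SEND seq=7189 -> in-order
Step 5: SEND seq=7237 -> in-order
Step 6: SEND seq=1000 -> in-order
Step 7: SEND seq=7255 -> in-order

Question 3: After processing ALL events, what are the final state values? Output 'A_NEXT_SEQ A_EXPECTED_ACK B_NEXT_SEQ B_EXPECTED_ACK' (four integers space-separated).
After event 0: A_seq=1000 A_ack=7000 B_seq=7020 B_ack=1000
After event 1: A_seq=1000 A_ack=7000 B_seq=7189 B_ack=1000
After event 2: A_seq=1000 A_ack=7189 B_seq=7189 B_ack=1000
After event 3: A_seq=1000 A_ack=7189 B_seq=7189 B_ack=1000
After event 4: A_seq=1000 A_ack=7237 B_seq=7237 B_ack=1000
After event 5: A_seq=1000 A_ack=7255 B_seq=7255 B_ack=1000
After event 6: A_seq=1151 A_ack=7255 B_seq=7255 B_ack=1151
After event 7: A_seq=1151 A_ack=7363 B_seq=7363 B_ack=1151

Answer: 1151 7363 7363 1151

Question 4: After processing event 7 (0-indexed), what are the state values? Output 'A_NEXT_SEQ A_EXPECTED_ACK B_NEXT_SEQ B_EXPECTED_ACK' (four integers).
After event 0: A_seq=1000 A_ack=7000 B_seq=7020 B_ack=1000
After event 1: A_seq=1000 A_ack=7000 B_seq=7189 B_ack=1000
After event 2: A_seq=1000 A_ack=7189 B_seq=7189 B_ack=1000
After event 3: A_seq=1000 A_ack=7189 B_seq=7189 B_ack=1000
After event 4: A_seq=1000 A_ack=7237 B_seq=7237 B_ack=1000
After event 5: A_seq=1000 A_ack=7255 B_seq=7255 B_ack=1000
After event 6: A_seq=1151 A_ack=7255 B_seq=7255 B_ack=1151
After event 7: A_seq=1151 A_ack=7363 B_seq=7363 B_ack=1151

1151 7363 7363 1151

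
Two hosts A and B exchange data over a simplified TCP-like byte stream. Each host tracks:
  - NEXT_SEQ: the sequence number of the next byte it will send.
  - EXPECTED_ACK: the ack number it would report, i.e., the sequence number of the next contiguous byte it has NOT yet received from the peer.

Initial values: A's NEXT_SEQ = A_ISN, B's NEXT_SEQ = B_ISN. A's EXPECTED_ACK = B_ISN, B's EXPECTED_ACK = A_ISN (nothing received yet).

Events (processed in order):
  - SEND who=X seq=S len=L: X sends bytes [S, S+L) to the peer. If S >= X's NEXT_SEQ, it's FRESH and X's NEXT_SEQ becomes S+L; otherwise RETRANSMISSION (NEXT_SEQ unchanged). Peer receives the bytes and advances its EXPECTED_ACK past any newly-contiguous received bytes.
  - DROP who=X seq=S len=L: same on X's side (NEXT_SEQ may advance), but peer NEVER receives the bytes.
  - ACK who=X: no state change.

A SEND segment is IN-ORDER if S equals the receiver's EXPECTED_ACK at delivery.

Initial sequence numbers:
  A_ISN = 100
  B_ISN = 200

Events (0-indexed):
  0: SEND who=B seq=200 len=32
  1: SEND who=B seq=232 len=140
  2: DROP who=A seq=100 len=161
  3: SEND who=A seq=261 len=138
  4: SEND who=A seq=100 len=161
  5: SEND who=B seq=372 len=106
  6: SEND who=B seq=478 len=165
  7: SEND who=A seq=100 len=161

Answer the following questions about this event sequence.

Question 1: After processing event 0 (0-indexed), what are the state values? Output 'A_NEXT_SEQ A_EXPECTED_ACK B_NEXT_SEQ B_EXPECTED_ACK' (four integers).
After event 0: A_seq=100 A_ack=232 B_seq=232 B_ack=100

100 232 232 100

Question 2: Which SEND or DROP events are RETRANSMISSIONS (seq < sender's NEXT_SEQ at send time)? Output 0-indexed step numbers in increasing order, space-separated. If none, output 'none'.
Answer: 4 7

Derivation:
Step 0: SEND seq=200 -> fresh
Step 1: SEND seq=232 -> fresh
Step 2: DROP seq=100 -> fresh
Step 3: SEND seq=261 -> fresh
Step 4: SEND seq=100 -> retransmit
Step 5: SEND seq=372 -> fresh
Step 6: SEND seq=478 -> fresh
Step 7: SEND seq=100 -> retransmit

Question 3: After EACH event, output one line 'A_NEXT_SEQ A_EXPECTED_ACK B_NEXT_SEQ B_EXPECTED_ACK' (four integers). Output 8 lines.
100 232 232 100
100 372 372 100
261 372 372 100
399 372 372 100
399 372 372 399
399 478 478 399
399 643 643 399
399 643 643 399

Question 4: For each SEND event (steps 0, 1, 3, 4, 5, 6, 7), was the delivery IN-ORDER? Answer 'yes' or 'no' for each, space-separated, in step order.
Answer: yes yes no yes yes yes no

Derivation:
Step 0: SEND seq=200 -> in-order
Step 1: SEND seq=232 -> in-order
Step 3: SEND seq=261 -> out-of-order
Step 4: SEND seq=100 -> in-order
Step 5: SEND seq=372 -> in-order
Step 6: SEND seq=478 -> in-order
Step 7: SEND seq=100 -> out-of-order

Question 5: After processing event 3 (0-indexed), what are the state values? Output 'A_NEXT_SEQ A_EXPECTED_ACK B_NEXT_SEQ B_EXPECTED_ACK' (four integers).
After event 0: A_seq=100 A_ack=232 B_seq=232 B_ack=100
After event 1: A_seq=100 A_ack=372 B_seq=372 B_ack=100
After event 2: A_seq=261 A_ack=372 B_seq=372 B_ack=100
After event 3: A_seq=399 A_ack=372 B_seq=372 B_ack=100

399 372 372 100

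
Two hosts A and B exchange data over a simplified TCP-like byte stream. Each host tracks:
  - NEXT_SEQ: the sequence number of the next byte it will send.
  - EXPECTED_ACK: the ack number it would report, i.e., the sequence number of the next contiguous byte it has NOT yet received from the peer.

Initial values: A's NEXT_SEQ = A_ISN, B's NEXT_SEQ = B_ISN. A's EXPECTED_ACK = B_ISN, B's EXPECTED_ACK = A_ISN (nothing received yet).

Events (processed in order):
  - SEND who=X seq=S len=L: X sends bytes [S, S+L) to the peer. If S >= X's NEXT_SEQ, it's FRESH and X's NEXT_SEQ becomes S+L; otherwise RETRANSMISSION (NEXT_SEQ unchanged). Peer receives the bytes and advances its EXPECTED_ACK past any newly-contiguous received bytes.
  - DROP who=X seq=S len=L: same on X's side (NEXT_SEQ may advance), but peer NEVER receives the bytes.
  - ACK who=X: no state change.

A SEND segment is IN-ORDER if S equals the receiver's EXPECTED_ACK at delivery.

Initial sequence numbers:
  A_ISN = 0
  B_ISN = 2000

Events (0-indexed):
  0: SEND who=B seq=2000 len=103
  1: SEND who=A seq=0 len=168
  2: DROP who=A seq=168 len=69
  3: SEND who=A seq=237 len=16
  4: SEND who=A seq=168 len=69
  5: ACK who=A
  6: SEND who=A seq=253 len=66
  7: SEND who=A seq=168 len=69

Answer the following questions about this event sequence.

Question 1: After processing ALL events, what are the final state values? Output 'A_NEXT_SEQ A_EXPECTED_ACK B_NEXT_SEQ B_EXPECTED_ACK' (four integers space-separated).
Answer: 319 2103 2103 319

Derivation:
After event 0: A_seq=0 A_ack=2103 B_seq=2103 B_ack=0
After event 1: A_seq=168 A_ack=2103 B_seq=2103 B_ack=168
After event 2: A_seq=237 A_ack=2103 B_seq=2103 B_ack=168
After event 3: A_seq=253 A_ack=2103 B_seq=2103 B_ack=168
After event 4: A_seq=253 A_ack=2103 B_seq=2103 B_ack=253
After event 5: A_seq=253 A_ack=2103 B_seq=2103 B_ack=253
After event 6: A_seq=319 A_ack=2103 B_seq=2103 B_ack=319
After event 7: A_seq=319 A_ack=2103 B_seq=2103 B_ack=319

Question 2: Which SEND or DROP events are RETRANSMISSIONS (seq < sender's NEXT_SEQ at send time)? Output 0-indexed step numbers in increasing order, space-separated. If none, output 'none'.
Step 0: SEND seq=2000 -> fresh
Step 1: SEND seq=0 -> fresh
Step 2: DROP seq=168 -> fresh
Step 3: SEND seq=237 -> fresh
Step 4: SEND seq=168 -> retransmit
Step 6: SEND seq=253 -> fresh
Step 7: SEND seq=168 -> retransmit

Answer: 4 7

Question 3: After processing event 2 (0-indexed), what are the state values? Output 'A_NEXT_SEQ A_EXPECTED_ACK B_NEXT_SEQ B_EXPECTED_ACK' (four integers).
After event 0: A_seq=0 A_ack=2103 B_seq=2103 B_ack=0
After event 1: A_seq=168 A_ack=2103 B_seq=2103 B_ack=168
After event 2: A_seq=237 A_ack=2103 B_seq=2103 B_ack=168

237 2103 2103 168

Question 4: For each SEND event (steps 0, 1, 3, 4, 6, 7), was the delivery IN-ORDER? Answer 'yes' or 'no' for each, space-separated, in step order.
Answer: yes yes no yes yes no

Derivation:
Step 0: SEND seq=2000 -> in-order
Step 1: SEND seq=0 -> in-order
Step 3: SEND seq=237 -> out-of-order
Step 4: SEND seq=168 -> in-order
Step 6: SEND seq=253 -> in-order
Step 7: SEND seq=168 -> out-of-order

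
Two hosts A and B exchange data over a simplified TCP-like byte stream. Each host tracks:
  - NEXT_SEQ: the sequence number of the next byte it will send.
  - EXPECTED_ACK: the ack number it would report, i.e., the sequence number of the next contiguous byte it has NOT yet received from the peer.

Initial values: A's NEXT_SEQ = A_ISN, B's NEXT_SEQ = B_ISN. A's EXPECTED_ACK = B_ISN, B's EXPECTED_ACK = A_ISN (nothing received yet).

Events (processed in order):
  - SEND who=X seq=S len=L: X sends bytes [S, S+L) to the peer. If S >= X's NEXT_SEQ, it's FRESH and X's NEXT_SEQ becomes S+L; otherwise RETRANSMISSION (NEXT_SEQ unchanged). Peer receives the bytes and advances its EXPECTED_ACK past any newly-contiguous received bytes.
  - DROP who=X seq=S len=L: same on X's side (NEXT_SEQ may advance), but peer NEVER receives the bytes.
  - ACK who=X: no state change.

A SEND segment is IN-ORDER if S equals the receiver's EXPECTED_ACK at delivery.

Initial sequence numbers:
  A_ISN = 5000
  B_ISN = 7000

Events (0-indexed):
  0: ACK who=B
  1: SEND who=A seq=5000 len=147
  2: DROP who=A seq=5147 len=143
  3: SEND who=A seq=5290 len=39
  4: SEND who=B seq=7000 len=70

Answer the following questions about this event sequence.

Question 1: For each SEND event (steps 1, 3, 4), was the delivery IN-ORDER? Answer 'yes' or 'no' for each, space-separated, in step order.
Step 1: SEND seq=5000 -> in-order
Step 3: SEND seq=5290 -> out-of-order
Step 4: SEND seq=7000 -> in-order

Answer: yes no yes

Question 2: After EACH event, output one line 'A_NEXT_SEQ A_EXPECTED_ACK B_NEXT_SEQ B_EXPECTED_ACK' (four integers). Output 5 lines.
5000 7000 7000 5000
5147 7000 7000 5147
5290 7000 7000 5147
5329 7000 7000 5147
5329 7070 7070 5147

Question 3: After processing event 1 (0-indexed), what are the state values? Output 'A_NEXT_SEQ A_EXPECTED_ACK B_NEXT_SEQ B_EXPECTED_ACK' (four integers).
After event 0: A_seq=5000 A_ack=7000 B_seq=7000 B_ack=5000
After event 1: A_seq=5147 A_ack=7000 B_seq=7000 B_ack=5147

5147 7000 7000 5147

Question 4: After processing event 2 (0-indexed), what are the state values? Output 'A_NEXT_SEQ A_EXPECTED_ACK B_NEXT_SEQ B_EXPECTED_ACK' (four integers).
After event 0: A_seq=5000 A_ack=7000 B_seq=7000 B_ack=5000
After event 1: A_seq=5147 A_ack=7000 B_seq=7000 B_ack=5147
After event 2: A_seq=5290 A_ack=7000 B_seq=7000 B_ack=5147

5290 7000 7000 5147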